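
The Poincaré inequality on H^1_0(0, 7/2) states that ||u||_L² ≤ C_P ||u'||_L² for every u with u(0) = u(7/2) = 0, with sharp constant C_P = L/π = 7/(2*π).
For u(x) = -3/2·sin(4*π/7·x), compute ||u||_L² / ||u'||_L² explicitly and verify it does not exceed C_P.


||u||_L² / ||u'||_L² = 7/(4*π) < C_P = 7/(2*π).

u(x) = -3/2·sin(4*π/7·x), so u'(x) = -6*π*cos(4*π*x/7)/7.
Writing u(x) = A·sin(kπx/L) with A = -3/2 and k = 2, use ∫_0^L sin²(kπx/L) dx = L/2 and ∫_0^L cos²(kπx/L) dx = L/2.
u² = 9/4·sin²(4*π/7·x) and (u')² = 36*π^2/49·cos²(4*π/7·x), and each of sin², cos² integrates to L/2 = 7/4 over (0, 7/2).
∫_0^7/2 u² dx = 63/16, so ||u||_L² = 3*sqrt(7)/4.
∫_0^7/2 (u')² dx = 9*π^2/7, so ||u'||_L² = 3*sqrt(7)*π/7.
Ratio ||u||_L² / ||u'||_L² = 7/(4*π).
Sharp Poincaré constant on H^1_0(0, 7/2) is C_P = L/π = 7/(2*π), achieved by sin(2*π/7·x).
This is the k = 2 harmonic; the ratio L/(kπ) is strictly less than C_P = L/π, consistent with the sharp inequality ||u||_L² ≤ C_P ||u'||_L².


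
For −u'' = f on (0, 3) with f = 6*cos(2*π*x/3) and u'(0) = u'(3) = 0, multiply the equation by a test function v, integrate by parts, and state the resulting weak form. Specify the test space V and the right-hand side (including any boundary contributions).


V = H^1(0, 3) (no boundary constraint on v; u is determined up to an additive constant); weak form: ∫_0^3 u'v' dx = ∫_0^3 (6*cos(2*π*x/3)) v dx for all v ∈ V.

Multiply both sides by a test function v and integrate from 0 to 3:
  ∫_0^3 −u''(x) v(x) dx = ∫_0^3 f(x) v(x) dx.
Integrate the LHS by parts once:
  ∫_0^3 −u'' v dx = −[u'(x) v(x)]_0^3 + ∫_0^3 u'(x) v'(x) dx.
Thus ∫_0^3 u'(x) v'(x) dx = ∫_0^3 f(x) v(x) dx + [u'(x) v(x)]_0^3.
Choose V so that boundary terms are either known or forced to vanish.
u has homogeneous Neumann: u'(0) = u'(3) = 0. So [u' v]_0^3 = 0·v(3) − 0·v(0) = 0 for any v; take V = H^1(0, 3).
Weak formulation: find u (satisfying any essential BC) such that ∫_0^3 u'(x) v'(x) dx = ∫_0^3 f v dx for all v ∈ V (homogeneous Neumann, so boundary terms vanish).
Substituting f(x) = 6*cos(2*π*x/3), the right-hand side is ∫_0^3 (6*cos(2*π*x/3)) v dx.
Compatibility check (pure Neumann): taking v ≡ 1 ∈ V gives 0 = ∫_0^3 f dx + (0) − (0), i.e. ∫_0^3 f dx must equal u'(0) − u'(3) = 0. Indeed ∫_0^3 (6*cos(2*π*x/3)) dx = 0, so the data are compatible. The solution is then unique only up to an additive constant (fix it e.g. by requiring ∫_0^3 u dx = 0).


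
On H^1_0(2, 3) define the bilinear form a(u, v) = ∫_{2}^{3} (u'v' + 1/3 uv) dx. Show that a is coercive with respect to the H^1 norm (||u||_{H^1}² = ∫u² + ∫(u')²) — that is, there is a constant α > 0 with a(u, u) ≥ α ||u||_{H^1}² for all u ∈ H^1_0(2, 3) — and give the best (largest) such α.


α = (1/3 + π^2)/(1 + π^2)

Coercivity of a(·,·) on H^1_0(2, 3) means a(u, u) ≥ α ||u||_{H^1}² for every u ∈ H^1_0.
The interval has length L = 1, and Poincaré/coercivity depend only on L. Here a(u, u) = ∫(u')² + (1/3)·∫u².
Here 0 < c = 1/3 < 1. The condition a(u,u) ≥ α||u||_{H^1}² reads (1−α)∫(u')² ≥ (α−c)∫u². Any admissible α is ≤ 1 (rapidly oscillating u have ∫u²/∫(u')² → 0), and α = 1 would force 0 ≥ (1−c)∫u², impossible since c < 1; so 1−α > 0. By the sharp Poincaré inequality on H^1_0 of an interval of length L, ∫(u')² ≥ (π/L)²∫u² with equality for the first sine mode sin(π(x−x₀)/L) (x₀ the left endpoint), so the inequality holds for all u iff (1−α)(π/L)² ≥ α − c, i.e. α ≤ ((π/L)² + c)/((π/L)² + 1) = (1 + c(L/π)²)/(1 + (L/π)²). With (π/L)² = π^2 and c = 1/3, the largest admissible constant is α = ((π/L)² + c)/((π/L)² + 1).
Simplifying, α = (1/3 + π^2)/(1 + π^2).


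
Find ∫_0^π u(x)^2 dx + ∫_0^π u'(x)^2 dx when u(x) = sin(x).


||u||_{H^1(0,π)}^2 = π

u'(x) = cos(x).
Expand u² and (u')² and integrate term by term on (0, π), using: for integers n ≥ 1, ∫_0^π sin²(nx) dx = ∫_0^π cos²(nx) dx = π/2; for n ≠ n', ∫_0^π sin(nx)sin(n'x) dx = ∫_0^π cos(nx)cos(n'x) dx = 0; and by product-to-sum, ∫_0^π sin(nx)cos(n'x) dx = ½∫_0^π [sin((n+n')x) + sin((n−n')x)] dx, which is 0 when n+n' is even and 2n/(n²−n'²) when n+n' is odd (it need not vanish on (0, π)).
  u² squared terms: (1)²·∫sin(x)² dx = 1·π/2 = π/2.
  So ∫_0^π u² dx = π/2.
  (u')² squared terms: (1)²·∫cos(x)² dx = 1·π/2 = π/2.
  So ∫_0^π (u')² dx = π/2.
||u||_{H^1}^2 = (π/2) + (π/2) = π.


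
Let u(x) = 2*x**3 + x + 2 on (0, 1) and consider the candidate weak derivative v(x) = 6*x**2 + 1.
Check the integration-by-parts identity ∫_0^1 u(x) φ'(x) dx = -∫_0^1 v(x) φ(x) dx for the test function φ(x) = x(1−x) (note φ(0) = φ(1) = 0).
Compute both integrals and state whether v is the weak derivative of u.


LHS = -7/15, RHS = -7/15. Yes, v = u' weakly.

u(x) = 2*x**3 + x + 2, classical derivative u'(x) = 6*x**2 + 1.
φ(x) = x(1−x), so φ'(x) = 1 - 2*x.
Note φ(0) = φ(1) = 0, so the boundary term u·φ vanishes.
LHS = ∫_0^1 u(x) φ'(x) dx = ∫_0^1 (-4*x^4 + 2*x^3 - 2*x^2 - 3*x + 2) dx. Term by term:
  ∫_0^1 -4*x^4 dx = -4/5;  ∫_0^1 2*x^3 dx = 1/2;  ∫_0^1 -2*x^2 dx = -2/3;
  ∫_0^1 -3*x dx = -3/2;  ∫_0^1 2 dx = 2.
Sum: -4/5 + 1/2 − 2/3 − 3/2 + 2 = -7/15.
So LHS = -7/15.
∫_0^1 v(x) φ(x) dx = ∫_0^1 (-6*x^4 + 6*x^3 - x^2 + x) dx. Term by term:
  ∫_0^1 -6*x^4 dx = -6/5;  ∫_0^1 6*x^3 dx = 3/2;  ∫_0^1 -x^2 dx = -1/3;
  ∫_0^1 x dx = 1/2.
Sum: -6/5 + 3/2 − 1/3 + 1/2 = 7/15.
So RHS = -∫_0^1 v(x) φ(x) dx = -7/15.
LHS = RHS, so the identity holds for this test φ.
Moreover u is smooth here and v(x) = u'(x) = 6*x**2 + 1 pointwise, so the identity holds for every test function. Hence v is the weak derivative of u.


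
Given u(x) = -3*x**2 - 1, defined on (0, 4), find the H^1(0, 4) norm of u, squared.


||u||_{H^1}^2 = 13716/5

The H^1 norm (squared) on an interval (0, L) is
  ||u||_{H^1}^2 = ∫_0^L u(x)^2 dx + ∫_0^L u'(x)^2 dx.
Compute u'(x) = -6*x.
Then u(x)^2 = 9*x**4 + 6*x**2 + 1 and u'(x)^2 = 36*x**2.
Integrate each monomial from 0 to 4 using ∫_0^4 c·x^n dx = c·4^(n+1)/(n+1):
  ∫_0^4 u(x)^2 dx = ∫_0^4 (9*x^4 + 6*x^2 + 1) dx. Term by term:
    ∫_0^4 9*x^4 dx = 9216/5;  ∫_0^4 6*x^2 dx = 128;  ∫_0^4 1 dx = 4.
  Sum: 9216/5 + 128 + 4 = 9876/5.
  ∫_0^4 u'(x)^2 dx = ∫_0^4 (36*x^2) dx. Term by term:
    ∫_0^4 36*x^2 dx = 768.
Adding: ||u||_{H^1}^2 = 9876/5 + 768 = 13716/5.


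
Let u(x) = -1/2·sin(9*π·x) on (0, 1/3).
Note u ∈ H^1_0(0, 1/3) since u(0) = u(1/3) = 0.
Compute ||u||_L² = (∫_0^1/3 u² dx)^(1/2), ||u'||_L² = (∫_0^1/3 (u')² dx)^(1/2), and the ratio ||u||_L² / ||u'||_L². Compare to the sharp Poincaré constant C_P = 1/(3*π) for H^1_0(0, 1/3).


||u||_L² / ||u'||_L² = 1/(9*π) < C_P = 1/(3*π).

u(x) = -1/2·sin(9*π·x), so u'(x) = -9*π*cos(9*π*x)/2.
Writing u(x) = A·sin(kπx/L) with A = -1/2 and k = 3, use ∫_0^L sin²(kπx/L) dx = L/2 and ∫_0^L cos²(kπx/L) dx = L/2.
u² = 1/4·sin²(9*π·x) and (u')² = 81*π^2/4·cos²(9*π·x), and each of sin², cos² integrates to L/2 = 1/6 over (0, 1/3).
∫_0^1/3 u² dx = 1/24, so ||u||_L² = sqrt(6)/12.
∫_0^1/3 (u')² dx = 27*π^2/8, so ||u'||_L² = 3*sqrt(6)*π/4.
Ratio ||u||_L² / ||u'||_L² = 1/(9*π).
Sharp Poincaré constant on H^1_0(0, 1/3) is C_P = L/π = 1/(3*π), achieved by sin(3*π·x).
This is the k = 3 harmonic; the ratio L/(kπ) is strictly less than C_P = L/π, consistent with the sharp inequality ||u||_L² ≤ C_P ||u'||_L².


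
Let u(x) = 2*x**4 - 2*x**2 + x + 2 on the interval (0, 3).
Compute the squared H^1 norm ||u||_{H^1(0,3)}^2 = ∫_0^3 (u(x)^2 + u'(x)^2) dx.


||u||_{H^1}^2 = 122619/5

The H^1 norm (squared) on an interval (0, L) is
  ||u||_{H^1}^2 = ∫_0^L u(x)^2 dx + ∫_0^L u'(x)^2 dx.
Compute u'(x) = 8*x**3 - 4*x + 1.
Then u(x)^2 = 4*x**8 - 8*x**6 + 4*x**5 + 12*x**4 - 4*x**3 - 7*x**2 + 4*x + 4 and u'(x)^2 = 64*x**6 - 64*x**4 + 16*x**3 + 16*x**2 - 8*x + 1.
Integrate each monomial from 0 to 3 using ∫_0^3 c·x^n dx = c·3^(n+1)/(n+1):
  ∫_0^3 u(x)^2 dx = ∫_0^3 (4*x^8 - 8*x^6 + 4*x^5 + 12*x^4 - 4*x^3 - 7*x^2 + 4*x + 4) dx. Term by term:
    ∫_0^3 4*x^8 dx = 8748;  ∫_0^3 -8*x^6 dx = -17496/7;  ∫_0^3 4*x^5 dx = 486;
    ∫_0^3 12*x^4 dx = 2916/5;  ∫_0^3 -4*x^3 dx = -81;  ∫_0^3 -7*x^2 dx = -63;
    ∫_0^3 4*x dx = 18;  ∫_0^3 4 dx = 12.
  Sum: 8748 − 17496/7 + 486 + 2916/5 − 81 − 63 + 18 + 12 = 252132/35.
  ∫_0^3 u'(x)^2 dx = ∫_0^3 (64*x^6 - 64*x^4 + 16*x^3 + 16*x^2 - 8*x + 1) dx. Term by term:
    ∫_0^3 64*x^6 dx = 139968/7;  ∫_0^3 -64*x^4 dx = -15552/5;  ∫_0^3 16*x^3 dx = 324;
    ∫_0^3 16*x^2 dx = 144;  ∫_0^3 -8*x dx = -36;  ∫_0^3 1 dx = 3.
  Sum: 139968/7 − 15552/5 + 324 + 144 − 36 + 3 = 606201/35.
Adding: ||u||_{H^1}^2 = 252132/35 + 606201/35 = 122619/5.


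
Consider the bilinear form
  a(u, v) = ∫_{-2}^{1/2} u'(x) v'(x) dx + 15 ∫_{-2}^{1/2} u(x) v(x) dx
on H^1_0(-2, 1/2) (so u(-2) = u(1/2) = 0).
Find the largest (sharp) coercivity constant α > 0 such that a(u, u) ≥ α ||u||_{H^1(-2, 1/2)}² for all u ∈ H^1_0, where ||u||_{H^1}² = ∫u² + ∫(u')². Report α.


α = 1

Coercivity of a(·,·) on H^1_0(-2, 1/2) means a(u, u) ≥ α ||u||_{H^1}² for every u ∈ H^1_0.
The interval has length L = 5/2, and Poincaré/coercivity depend only on L. Here a(u, u) = ∫(u')² + (15)·∫u².
Here c = 15 ≥ 1, so a(u,u) = ∫(u')² + c∫u² ≥ ∫(u')² + ∫u² = ||u||_{H^1}², i.e. α = 1 works. No larger α is possible: a(u,u) ≥ α||u||_{H^1}² means (1−α)∫(u')² ≥ (α−c)∫u², and for the modes u_n = sin(nπ(x−x₀)/L) (x₀ the left endpoint) one has ∫u_n²/∫(u_n')² = (L/(nπ))² → 0, so a(u_n,u_n)/||u_n||_{H^1}² → 1. Hence the optimal constant is α = 1.
Therefore α = 1.


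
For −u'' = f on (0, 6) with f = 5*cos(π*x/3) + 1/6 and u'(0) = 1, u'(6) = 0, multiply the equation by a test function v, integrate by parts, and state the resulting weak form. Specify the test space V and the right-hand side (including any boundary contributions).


V = H^1(0, 6) (v unrestricted at boundary; u is determined up to an additive constant); weak form: ∫_0^6 u'v' dx = ∫_0^6 (5*cos(π*x/3) + 1/6) v dx − v(0) for all v ∈ V.

Multiply both sides by a test function v and integrate from 0 to 6:
  ∫_0^6 −u''(x) v(x) dx = ∫_0^6 f(x) v(x) dx.
Integrate the LHS by parts once:
  ∫_0^6 −u'' v dx = −[u'(x) v(x)]_0^6 + ∫_0^6 u'(x) v'(x) dx.
Thus ∫_0^6 u'(x) v'(x) dx = ∫_0^6 f(x) v(x) dx + [u'(x) v(x)]_0^6.
Choose V so that boundary terms are either known or forced to vanish.
u has inhomogeneous Neumann u'(0) = 1, u'(6) = 0. [u' v]_0^6 = (0)·v(6) − (1)·v(0) = − v(0). Take V = H^1(0, 6); boundary term becomes part of RHS.
Weak formulation: find u (satisfying any essential BC) such that ∫_0^6 u'(x) v'(x) dx = ∫_0^6 f v dx − v(0) for all v ∈ V (Neumann data are natural BCs: they enter the RHS as boundary terms).
Substituting f(x) = 5*cos(π*x/3) + 1/6, the right-hand side is ∫_0^6 (5*cos(π*x/3) + 1/6) v dx − v(0).
Compatibility check (pure Neumann): taking v ≡ 1 ∈ V gives 0 = ∫_0^6 f dx + (0) − (1), i.e. ∫_0^6 f dx must equal u'(0) − u'(6) = 1. Indeed ∫_0^6 (5*cos(π*x/3) + 1/6) dx = 1, so the data are compatible. The solution is then unique only up to an additive constant (fix it e.g. by requiring ∫_0^6 u dx = 0).


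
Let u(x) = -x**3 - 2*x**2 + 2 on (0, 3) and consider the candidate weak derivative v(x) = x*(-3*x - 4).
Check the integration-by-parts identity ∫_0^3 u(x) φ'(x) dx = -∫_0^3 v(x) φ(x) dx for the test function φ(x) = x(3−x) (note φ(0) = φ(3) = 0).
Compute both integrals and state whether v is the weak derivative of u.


LHS = 1269/20, RHS = 1269/20. Yes, v = u' weakly.

u(x) = -x**3 - 2*x**2 + 2, classical derivative u'(x) = -3*x**2 - 4*x.
φ(x) = x(3−x), so φ'(x) = 3 - 2*x.
Note φ(0) = φ(3) = 0, so the boundary term u·φ vanishes.
LHS = ∫_0^3 u(x) φ'(x) dx = ∫_0^3 (2*x^4 + x^3 - 6*x^2 - 4*x + 6) dx. Term by term:
  ∫_0^3 2*x^4 dx = 486/5;  ∫_0^3 x^3 dx = 81/4;  ∫_0^3 -6*x^2 dx = -54;
  ∫_0^3 -4*x dx = -18;  ∫_0^3 6 dx = 18.
Sum: 486/5 + 81/4 − 54 − 18 + 18 = 1269/20.
So LHS = 1269/20.
∫_0^3 v(x) φ(x) dx = ∫_0^3 (3*x^4 - 5*x^3 - 12*x^2) dx. Term by term:
  ∫_0^3 3*x^4 dx = 729/5;  ∫_0^3 -5*x^3 dx = -405/4;  ∫_0^3 -12*x^2 dx = -108.
Sum: 729/5 − 405/4 − 108 = -1269/20.
So RHS = -∫_0^3 v(x) φ(x) dx = 1269/20.
LHS = RHS, so the identity holds for this test φ.
Moreover u is smooth here and v(x) = u'(x) = -3*x**2 - 4*x pointwise, so the identity holds for every test function. Hence v is the weak derivative of u.


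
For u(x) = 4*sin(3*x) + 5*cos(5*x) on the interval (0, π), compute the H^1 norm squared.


||u||_{H^1(0,π)}^2 = 405*π

u'(x) = -25*sin(5*x) + 12*cos(3*x).
Expand u² and (u')² and integrate term by term on (0, π), using: for integers n ≥ 1, ∫_0^π sin²(nx) dx = ∫_0^π cos²(nx) dx = π/2; for n ≠ n', ∫_0^π sin(nx)sin(n'x) dx = ∫_0^π cos(nx)cos(n'x) dx = 0; and by product-to-sum, ∫_0^π sin(nx)cos(n'x) dx = ½∫_0^π [sin((n+n')x) + sin((n−n')x)] dx, which is 0 when n+n' is even and 2n/(n²−n'²) when n+n' is odd (it need not vanish on (0, π)).
  u² squared terms: (4)²·∫sin(3x)² dx = 16·π/2 = 8*π;  (5)²·∫cos(5x)² dx = 25·π/2 = 25*π/2.
  u² cross terms: 2·(4)·(5)·∫sin(3x)·cos(5x) dx = 40·(0) = 0.
  So ∫_0^π u² dx = 8*π + 25*π/2 + 0 = 41*π/2.
  (u')² squared terms: (-25)²·∫sin(5x)² dx = 625·π/2 = 625*π/2;  (12)²·∫cos(3x)² dx = 144·π/2 = 72*π.
  (u')² cross terms: 2·(-25)·(12)·∫sin(5x)·cos(3x) dx = -600·(0) = 0.
  So ∫_0^π (u')² dx = 625*π/2 + 72*π + 0 = 769*π/2.
||u||_{H^1}^2 = (41*π/2) + (769*π/2) = 405*π.


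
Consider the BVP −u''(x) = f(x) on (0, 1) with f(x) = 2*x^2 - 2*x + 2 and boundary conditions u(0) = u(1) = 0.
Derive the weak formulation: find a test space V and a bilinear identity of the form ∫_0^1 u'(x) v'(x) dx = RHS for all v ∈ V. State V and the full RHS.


V = H^1_0(0, 1) (so v(0) = v(1) = 0); weak form: ∫_0^1 u'v' dx = ∫_0^1 (2*x^2 - 2*x + 2) v dx for all v ∈ V.

Multiply both sides by a test function v and integrate from 0 to 1:
  ∫_0^1 −u''(x) v(x) dx = ∫_0^1 f(x) v(x) dx.
Integrate the LHS by parts once:
  ∫_0^1 −u'' v dx = −[u'(x) v(x)]_0^1 + ∫_0^1 u'(x) v'(x) dx.
Thus ∫_0^1 u'(x) v'(x) dx = ∫_0^1 f(x) v(x) dx + [u'(x) v(x)]_0^1.
Choose V so that boundary terms are either known or forced to vanish.
u is Dirichlet: u(0) = u(1) = 0. Let V = H^1_0(0, 1); then v(0) = v(1) = 0, and [u' v]_0^1 = 0.
Weak formulation: find u (satisfying any essential BC) such that ∫_0^1 u'(x) v'(x) dx = ∫_0^1 f v dx for all v ∈ V.
Substituting f(x) = 2*x^2 - 2*x + 2, the right-hand side is ∫_0^1 (2*x^2 - 2*x + 2) v dx.


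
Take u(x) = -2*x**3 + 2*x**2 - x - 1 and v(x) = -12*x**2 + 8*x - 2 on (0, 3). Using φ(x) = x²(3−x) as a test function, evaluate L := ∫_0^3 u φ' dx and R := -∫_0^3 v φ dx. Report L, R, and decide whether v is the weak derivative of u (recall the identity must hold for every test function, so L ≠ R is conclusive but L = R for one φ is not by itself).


LHS = 2079/20, RHS = 2079/10. No, v is not the weak derivative of u.

u(x) = -2*x**3 + 2*x**2 - x - 1, classical derivative u'(x) = -6*x**2 + 4*x - 1.
φ(x) = x²(3−x), so φ'(x) = 3*x*(2 - x).
Note φ(0) = φ(3) = 0, so the boundary term u·φ vanishes.
LHS = ∫_0^3 u(x) φ'(x) dx = ∫_0^3 (6*x^5 - 18*x^4 + 15*x^3 - 3*x^2 - 6*x) dx. Term by term:
  ∫_0^3 6*x^5 dx = 729;  ∫_0^3 -18*x^4 dx = -4374/5;  ∫_0^3 15*x^3 dx = 1215/4;
  ∫_0^3 -3*x^2 dx = -27;  ∫_0^3 -6*x dx = -27.
Sum: 729 − 4374/5 + 1215/4 − 27 − 27 = 2079/20.
So LHS = 2079/20.
∫_0^3 v(x) φ(x) dx = ∫_0^3 (12*x^5 - 44*x^4 + 26*x^3 - 6*x^2) dx. Term by term:
  ∫_0^3 12*x^5 dx = 1458;  ∫_0^3 -44*x^4 dx = -10692/5;  ∫_0^3 26*x^3 dx = 1053/2;
  ∫_0^3 -6*x^2 dx = -54.
Sum: 1458 − 10692/5 + 1053/2 − 54 = -2079/10.
So RHS = -∫_0^3 v(x) φ(x) dx = 2079/10.
LHS − RHS = -2079/20 ≠ 0, so the identity fails.
(For a valid weak derivative the identity must hold for EVERY test function, in particular this one. The failure shows v is NOT the weak derivative of u.)
Correct weak derivative would be u'(x) = -6*x**2 + 4*x - 1.


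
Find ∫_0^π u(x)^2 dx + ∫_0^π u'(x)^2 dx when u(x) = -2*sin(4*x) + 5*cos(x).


||u||_{H^1(0,π)}^2 = -64/3 + 59*π

u'(x) = -5*sin(x) - 8*cos(4*x).
Expand u² and (u')² and integrate term by term on (0, π), using: for integers n ≥ 1, ∫_0^π sin²(nx) dx = ∫_0^π cos²(nx) dx = π/2; for n ≠ n', ∫_0^π sin(nx)sin(n'x) dx = ∫_0^π cos(nx)cos(n'x) dx = 0; and by product-to-sum, ∫_0^π sin(nx)cos(n'x) dx = ½∫_0^π [sin((n+n')x) + sin((n−n')x)] dx, which is 0 when n+n' is even and 2n/(n²−n'²) when n+n' is odd (it need not vanish on (0, π)).
  u² squared terms: (-2)²·∫sin(4x)² dx = 4·π/2 = 2*π;  (5)²·∫cos(x)² dx = 25·π/2 = 25*π/2.
  u² cross terms: 2·(-2)·(5)·∫sin(4x)·cos(x) dx = -20·(8/15) = -32/3.
  So ∫_0^π u² dx = 2*π + 25*π/2 − 32/3 = -32/3 + 29*π/2.
  (u')² squared terms: (-8)²·∫cos(4x)² dx = 64·π/2 = 32*π;  (-5)²·∫sin(x)² dx = 25·π/2 = 25*π/2.
  (u')² cross terms: 2·(-8)·(-5)·∫cos(4x)·sin(x) dx = 80·(-2/15) = -32/3.
  So ∫_0^π (u')² dx = 32*π + 25*π/2 − 32/3 = -32/3 + 89*π/2.
||u||_{H^1}^2 = (-32/3 + 29*π/2) + (-32/3 + 89*π/2) = -64/3 + 59*π.


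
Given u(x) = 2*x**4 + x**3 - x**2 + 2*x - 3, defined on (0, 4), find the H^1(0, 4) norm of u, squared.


||u||_{H^1}^2 = 20403052/63

The H^1 norm (squared) on an interval (0, L) is
  ||u||_{H^1}^2 = ∫_0^L u(x)^2 dx + ∫_0^L u'(x)^2 dx.
Compute u'(x) = 8*x**3 + 3*x**2 - 2*x + 2.
Then u(x)^2 = 4*x**8 + 4*x**7 - 3*x**6 + 6*x**5 - 7*x**4 - 10*x**3 + 10*x**2 - 12*x + 9 and u'(x)^2 = 64*x**6 + 48*x**5 - 23*x**4 + 20*x**3 + 16*x**2 - 8*x + 4.
Integrate each monomial from 0 to 4 using ∫_0^4 c·x^n dx = c·4^(n+1)/(n+1):
  ∫_0^4 u(x)^2 dx = ∫_0^4 (4*x^8 + 4*x^7 - 3*x^6 + 6*x^5 - 7*x^4 - 10*x^3 + 10*x^2 - 12*x + 9) dx. Term by term:
    ∫_0^4 4*x^8 dx = 1048576/9;  ∫_0^4 4*x^7 dx = 32768;  ∫_0^4 -3*x^6 dx = -49152/7;
    ∫_0^4 6*x^5 dx = 4096;  ∫_0^4 -7*x^4 dx = -7168/5;  ∫_0^4 -10*x^3 dx = -640;
    ∫_0^4 10*x^2 dx = 640/3;  ∫_0^4 -12*x dx = -96;  ∫_0^4 9 dx = 36.
  Sum: 1048576/9 + 32768 − 49152/7 + 4096 − 7168/5 − 640 + 640/3 − 96 + 36 = 45495596/315.
  ∫_0^4 u'(x)^2 dx = ∫_0^4 (64*x^6 + 48*x^5 - 23*x^4 + 20*x^3 + 16*x^2 - 8*x + 4) dx. Term by term:
    ∫_0^4 64*x^6 dx = 1048576/7;  ∫_0^4 48*x^5 dx = 32768;  ∫_0^4 -23*x^4 dx = -23552/5;
    ∫_0^4 20*x^3 dx = 1280;  ∫_0^4 16*x^2 dx = 1024/3;  ∫_0^4 -8*x dx = -64;
    ∫_0^4 4 dx = 16.
  Sum: 1048576/7 + 32768 − 23552/5 + 1280 + 1024/3 − 64 + 16 = 18839888/105.
Adding: ||u||_{H^1}^2 = 45495596/315 + 18839888/105 = 20403052/63.


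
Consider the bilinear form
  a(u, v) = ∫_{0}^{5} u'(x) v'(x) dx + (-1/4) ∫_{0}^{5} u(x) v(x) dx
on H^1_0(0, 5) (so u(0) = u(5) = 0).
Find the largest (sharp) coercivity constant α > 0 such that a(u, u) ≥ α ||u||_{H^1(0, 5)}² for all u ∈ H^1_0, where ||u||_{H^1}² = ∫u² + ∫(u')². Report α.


α = (-25/4 + π^2)/(π^2 + 25)

Coercivity of a(·,·) on H^1_0(0, 5) means a(u, u) ≥ α ||u||_{H^1}² for every u ∈ H^1_0.
The interval has length L = 5, and Poincaré/coercivity depend only on L. Here a(u, u) = ∫(u')² + (-1/4)·∫u².
Here c = -1/4 < 0 with |c| < (π/L)² = π^2/25, so coercivity still holds. The condition a(u,u) ≥ α||u||_{H^1}² reads (1−α)∫(u')² ≥ (α−c)∫u². Any admissible α is ≤ 1 (rapidly oscillating u have ∫u²/∫(u')² → 0), and α = 1 would force 0 ≥ (1−c)∫u², impossible since c < 1; so 1−α > 0. By the sharp Poincaré inequality on H^1_0 of an interval of length L, ∫(u')² ≥ (π/L)²∫u² with equality for the first sine mode sin(π(x−x₀)/L) (x₀ the left endpoint), so the inequality holds for all u iff (1−α)(π/L)² ≥ α − c, i.e. α ≤ ((π/L)² + c)/((π/L)² + 1) = (1 + c(L/π)²)/(1 + (L/π)²). (Direct route, valid since c ≤ 0: Poincaré gives c∫u² ≥ c(L/π)²∫(u')², so a(u,u) ≥ (1 + c(L/π)²)∫(u')², while ||u||_{H^1}² ≤ (1 + (L/π)²)∫(u')²; dividing yields the same α.) With (π/L)² = π^2/25 and c = -1/4, the largest admissible constant is α = ((π/L)² + c)/((π/L)² + 1).
Simplifying, α = (-25/4 + π^2)/(π^2 + 25).


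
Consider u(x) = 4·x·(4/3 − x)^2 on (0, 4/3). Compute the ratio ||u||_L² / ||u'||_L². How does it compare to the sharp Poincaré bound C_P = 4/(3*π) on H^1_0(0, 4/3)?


||u||_L² / ||u'||_L² = 2*sqrt(14)/21 < C_P = 4/(3*π).

u(x) = 4·x·(4/3 − x)^2, so u'(x) = 12*x^2 - 64*x/3 + 64/9.
u(x) = 4·x·(4/3 − x)^2 vanishes at x = 0 and x = 4/3, so u ∈ H^1_0(0, 4/3). Differentiate via the product rule and integrate the resulting polynomials term by term.
  ∫_0^4/3 u² dx = ∫_0^4/3 (16*x^6 - 256*x^5/3 + 512*x^4/3 - 4096*x^3/27 + 4096*x^2/81) dx. Term by term:
    ∫_0^4/3 16*x^6 dx = 262144/15309;  ∫_0^4/3 -256*x^5/3 dx = -524288/6561;  ∫_0^4/3 512*x^4/3 dx = 524288/3645;
    ∫_0^4/3 -4096*x^3/27 dx = -262144/2187;  ∫_0^4/3 4096*x^2/81 dx = 262144/6561.
  Sum: 262144/15309 − 524288/6561 + 524288/3645 − 262144/2187 + 262144/6561 = 262144/229635.
  ∫_0^4/3 (u')² dx = ∫_0^4/3 (144*x^4 - 512*x^3 + 5632*x^2/9 - 8192*x/27 + 4096/81) dx. Term by term:
    ∫_0^4/3 144*x^4 dx = 16384/135;  ∫_0^4/3 -512*x^3 dx = -32768/81;  ∫_0^4/3 5632*x^2/9 dx = 360448/729;
    ∫_0^4/3 -8192*x/27 dx = -65536/243;  ∫_0^4/3 4096/81 dx = 16384/243.
  Sum: 16384/135 − 32768/81 + 360448/729 − 65536/243 + 16384/243 = 32768/3645.
∫_0^4/3 u² dx = 262144/229635, so ||u||_L² = 512*sqrt(35)/2835.
∫_0^4/3 (u')² dx = 32768/3645, so ||u'||_L² = 128*sqrt(10)/135.
Ratio ||u||_L² / ||u'||_L² = 2*sqrt(14)/21.
Sharp Poincaré constant on H^1_0(0, 4/3) is C_P = L/π = 4/(3*π), achieved by sin(3*π/4·x).
A polynomial bump cannot attain the sharp Poincaré constant (only the first sine eigenfunction does), so the ratio is strictly less than C_P, consistent with ||u||_L² ≤ C_P ||u'||_L².


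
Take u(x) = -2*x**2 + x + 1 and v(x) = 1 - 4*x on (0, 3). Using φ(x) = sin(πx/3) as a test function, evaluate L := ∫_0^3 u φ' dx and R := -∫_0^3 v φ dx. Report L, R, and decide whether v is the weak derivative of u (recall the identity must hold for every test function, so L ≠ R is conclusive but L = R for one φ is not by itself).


LHS = 30/π, RHS = 30/π. Yes, v = u' weakly.

u(x) = -2*x**2 + x + 1, classical derivative u'(x) = 1 - 4*x.
φ(x) = sin(πx/3), so φ'(x) = π*cos(π*x/3)/3.
Note φ(0) = φ(3) = 0, so the boundary term u·φ vanishes.
LHS = ∫_0^3 u(x) φ'(x) dx = ∫_0^3 (-2*π*x^2*cos(π*x/3)/3 + π*x*cos(π*x/3)/3 + π*cos(π*x/3)/3) dx. Term by term:
  ∫_0^3 π*cos(π*x/3)/3 dx = 0;  ∫_0^3 -2*π*x^2*cos(π*x/3)/3 dx = 36/π;  ∫_0^3 π*x*cos(π*x/3)/3 dx = -6/π.
Sum: 0 + 36/π − 6/π = 30/π.
So LHS = 30/π.
∫_0^3 v(x) φ(x) dx = ∫_0^3 (-4*x*sin(π*x/3) + sin(π*x/3)) dx. Term by term:
  ∫_0^3 -4*x*sin(π*x/3) dx = -36/π;  ∫_0^3 sin(π*x/3) dx = 6/π.
Sum: -36/π + 6/π = -30/π.
So RHS = -∫_0^3 v(x) φ(x) dx = 30/π.
LHS = RHS, so the identity holds for this test φ.
Moreover u is smooth here and v(x) = u'(x) = 1 - 4*x pointwise, so the identity holds for every test function. Hence v is the weak derivative of u.


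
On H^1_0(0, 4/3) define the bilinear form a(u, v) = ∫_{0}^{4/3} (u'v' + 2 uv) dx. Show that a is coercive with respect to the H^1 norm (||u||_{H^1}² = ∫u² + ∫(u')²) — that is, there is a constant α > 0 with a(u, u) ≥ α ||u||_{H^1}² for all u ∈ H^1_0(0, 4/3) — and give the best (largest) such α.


α = 1

Coercivity of a(·,·) on H^1_0(0, 4/3) means a(u, u) ≥ α ||u||_{H^1}² for every u ∈ H^1_0.
The interval has length L = 4/3, and Poincaré/coercivity depend only on L. Here a(u, u) = ∫(u')² + (2)·∫u².
Here c = 2 ≥ 1, so a(u,u) = ∫(u')² + c∫u² ≥ ∫(u')² + ∫u² = ||u||_{H^1}², i.e. α = 1 works. No larger α is possible: a(u,u) ≥ α||u||_{H^1}² means (1−α)∫(u')² ≥ (α−c)∫u², and for the modes u_n = sin(nπ(x−x₀)/L) (x₀ the left endpoint) one has ∫u_n²/∫(u_n')² = (L/(nπ))² → 0, so a(u_n,u_n)/||u_n||_{H^1}² → 1. Hence the optimal constant is α = 1.
Therefore α = 1.


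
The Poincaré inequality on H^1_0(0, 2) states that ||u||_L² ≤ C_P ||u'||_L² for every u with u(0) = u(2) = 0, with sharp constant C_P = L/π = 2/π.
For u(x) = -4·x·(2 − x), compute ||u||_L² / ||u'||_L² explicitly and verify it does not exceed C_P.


||u||_L² / ||u'||_L² = sqrt(10)/5 < C_P = 2/π.

u(x) = -4·x·(2 − x), so u'(x) = 8*x - 8.
u(x) = -4·x·(2 − x) vanishes at x = 0 and x = 2, so u ∈ H^1_0(0, 2). Differentiate via the product rule and integrate the resulting polynomials term by term.
  ∫_0^2 u² dx = ∫_0^2 (16*x^4 - 64*x^3 + 64*x^2) dx. Term by term:
    ∫_0^2 16*x^4 dx = 512/5;  ∫_0^2 -64*x^3 dx = -256;  ∫_0^2 64*x^2 dx = 512/3.
  Sum: 512/5 − 256 + 512/3 = 256/15.
  ∫_0^2 (u')² dx = ∫_0^2 (64*x^2 - 128*x + 64) dx. Term by term:
    ∫_0^2 64*x^2 dx = 512/3;  ∫_0^2 -128*x dx = -256;  ∫_0^2 64 dx = 128.
  Sum: 512/3 − 256 + 128 = 128/3.
∫_0^2 u² dx = 256/15, so ||u||_L² = 16*sqrt(15)/15.
∫_0^2 (u')² dx = 128/3, so ||u'||_L² = 8*sqrt(6)/3.
Ratio ||u||_L² / ||u'||_L² = sqrt(10)/5.
Sharp Poincaré constant on H^1_0(0, 2) is C_P = L/π = 2/π, achieved by sin(π/2·x).
A polynomial bump cannot attain the sharp Poincaré constant (only the first sine eigenfunction does), so the ratio is strictly less than C_P, consistent with ||u||_L² ≤ C_P ||u'||_L².


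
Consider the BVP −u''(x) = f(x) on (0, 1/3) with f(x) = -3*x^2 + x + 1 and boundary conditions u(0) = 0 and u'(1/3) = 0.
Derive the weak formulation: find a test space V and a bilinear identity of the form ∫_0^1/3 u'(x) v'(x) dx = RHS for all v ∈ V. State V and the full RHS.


V = {v ∈ H^1(0, 1/3) : v(0) = 0} (test functions vanish at x = 0 where u is specified); weak form: ∫_0^1/3 u'v' dx = ∫_0^1/3 (-3*x^2 + x + 1) v dx for all v ∈ V.

Multiply both sides by a test function v and integrate from 0 to 1/3:
  ∫_0^1/3 −u''(x) v(x) dx = ∫_0^1/3 f(x) v(x) dx.
Integrate the LHS by parts once:
  ∫_0^1/3 −u'' v dx = −[u'(x) v(x)]_0^1/3 + ∫_0^1/3 u'(x) v'(x) dx.
Thus ∫_0^1/3 u'(x) v'(x) dx = ∫_0^1/3 f(x) v(x) dx + [u'(x) v(x)]_0^1/3.
Choose V so that boundary terms are either known or forced to vanish.
Mixed BC: u(0) = 0 (Dirichlet) and u'(1/3) = 0 (Neumann). Define V = {v ∈ H^1(0, 1/3) : v(0) = 0}. Then [u' v]_0^1/3 = u'(1/3)·v(1/3) − u'(0)·0 = 0.
Weak formulation: find u (satisfying any essential BC) such that ∫_0^1/3 u'(x) v'(x) dx = ∫_0^1/3 f v dx for all v ∈ V (Dirichlet at 0 absorbed into V; the Neumann datum at x = 1/3 is zero, so no boundary term remains).
Substituting f(x) = -3*x^2 + x + 1, the right-hand side is ∫_0^1/3 (-3*x^2 + x + 1) v dx.


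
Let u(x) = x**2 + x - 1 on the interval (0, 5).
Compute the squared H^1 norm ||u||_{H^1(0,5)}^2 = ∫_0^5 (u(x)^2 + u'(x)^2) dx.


||u||_{H^1}^2 = 2195/2

The H^1 norm (squared) on an interval (0, L) is
  ||u||_{H^1}^2 = ∫_0^L u(x)^2 dx + ∫_0^L u'(x)^2 dx.
Compute u'(x) = 2*x + 1.
Then u(x)^2 = x**4 + 2*x**3 - x**2 - 2*x + 1 and u'(x)^2 = 4*x**2 + 4*x + 1.
Integrate each monomial from 0 to 5 using ∫_0^5 c·x^n dx = c·5^(n+1)/(n+1):
  ∫_0^5 u(x)^2 dx = ∫_0^5 (x^4 + 2*x^3 - x^2 - 2*x + 1) dx. Term by term:
    ∫_0^5 x^4 dx = 625;  ∫_0^5 2*x^3 dx = 625/2;  ∫_0^5 -x^2 dx = -125/3;
    ∫_0^5 -2*x dx = -25;  ∫_0^5 1 dx = 5.
  Sum: 625 + 625/2 − 125/3 − 25 + 5 = 5255/6.
  ∫_0^5 u'(x)^2 dx = ∫_0^5 (4*x^2 + 4*x + 1) dx. Term by term:
    ∫_0^5 4*x^2 dx = 500/3;  ∫_0^5 4*x dx = 50;  ∫_0^5 1 dx = 5.
  Sum: 500/3 + 50 + 5 = 665/3.
Adding: ||u||_{H^1}^2 = 5255/6 + 665/3 = 2195/2.


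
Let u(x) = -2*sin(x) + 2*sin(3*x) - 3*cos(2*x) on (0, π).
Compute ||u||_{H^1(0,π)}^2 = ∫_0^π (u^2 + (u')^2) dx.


||u||_{H^1(0,π)}^2 = -112 + 93*π/2

u'(x) = 6*sin(2*x) - 2*cos(x) + 6*cos(3*x).
Expand u² and (u')² and integrate term by term on (0, π), using: for integers n ≥ 1, ∫_0^π sin²(nx) dx = ∫_0^π cos²(nx) dx = π/2; for n ≠ n', ∫_0^π sin(nx)sin(n'x) dx = ∫_0^π cos(nx)cos(n'x) dx = 0; and by product-to-sum, ∫_0^π sin(nx)cos(n'x) dx = ½∫_0^π [sin((n+n')x) + sin((n−n')x)] dx, which is 0 when n+n' is even and 2n/(n²−n'²) when n+n' is odd (it need not vanish on (0, π)).
  u² squared terms: (-3)²·∫cos(2x)² dx = 9·π/2 = 9*π/2;  (-2)²·∫sin(x)² dx = 4·π/2 = 2*π;  (2)²·∫sin(3x)² dx = 4·π/2 = 2*π.
  u² cross terms: 2·(-3)·(-2)·∫cos(2x)·sin(x) dx = 12·(-2/3) = -8;  2·(-3)·(2)·∫cos(2x)·sin(3x) dx = -12·(6/5) = -72/5;  2·(-2)·(2)·∫sin(x)·sin(3x) dx = -8·(0) = 0.
  So ∫_0^π u² dx = 9*π/2 + 2*π + 2*π − 8 − 72/5 + 0 = -112/5 + 17*π/2.
  (u')² squared terms: (-2)²·∫cos(x)² dx = 4·π/2 = 2*π;  (6)²·∫cos(3x)² dx = 36·π/2 = 18*π;  (6)²·∫sin(2x)² dx = 36·π/2 = 18*π.
  (u')² cross terms: 2·(-2)·(6)·∫cos(x)·cos(3x) dx = -24·(0) = 0;  2·(-2)·(6)·∫cos(x)·sin(2x) dx = -24·(4/3) = -32;  2·(6)·(6)·∫cos(3x)·sin(2x) dx = 72·(-4/5) = -288/5.
  So ∫_0^π (u')² dx = 2*π + 18*π + 18*π + 0 − 32 − 288/5 = -448/5 + 38*π.
||u||_{H^1}^2 = (-112/5 + 17*π/2) + (-448/5 + 38*π) = -112 + 93*π/2.


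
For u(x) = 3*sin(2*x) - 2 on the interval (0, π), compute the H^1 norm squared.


||u||_{H^1(0,π)}^2 = 53*π/2

u'(x) = 6*cos(2*x).
Expand u² and (u')² and integrate term by term on (0, π), using: for integers n ≥ 1, ∫_0^π sin²(nx) dx = ∫_0^π cos²(nx) dx = π/2; for n ≠ n', ∫_0^π sin(nx)sin(n'x) dx = ∫_0^π cos(nx)cos(n'x) dx = 0; and by product-to-sum, ∫_0^π sin(nx)cos(n'x) dx = ½∫_0^π [sin((n+n')x) + sin((n−n')x)] dx, which is 0 when n+n' is even and 2n/(n²−n'²) when n+n' is odd (it need not vanish on (0, π)). For the constant mode: ∫_0^π 1 dx = π, ∫_0^π cos(nx) dx = 0, ∫_0^π sin(nx) dx = (1−(−1)^n)/n.
  u² squared terms: (-2)²·∫1 dx = 4·π = 4*π;  (3)²·∫sin(2x)² dx = 9·π/2 = 9*π/2.
  u² cross terms: 2·(-2)·(3)·∫1·sin(2x) dx = -12·(0) = 0.
  So ∫_0^π u² dx = 4*π + 9*π/2 + 0 = 17*π/2.
  (u')² squared terms: (6)²·∫cos(2x)² dx = 36·π/2 = 18*π.
  So ∫_0^π (u')² dx = 18*π.
||u||_{H^1}^2 = (17*π/2) + (18*π) = 53*π/2.


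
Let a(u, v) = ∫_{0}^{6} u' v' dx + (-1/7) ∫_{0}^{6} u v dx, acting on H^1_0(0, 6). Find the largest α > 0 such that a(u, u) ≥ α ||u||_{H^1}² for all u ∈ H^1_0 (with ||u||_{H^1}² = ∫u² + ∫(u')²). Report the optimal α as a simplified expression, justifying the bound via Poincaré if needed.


α = (-36/7 + π^2)/(π^2 + 36)

Coercivity of a(·,·) on H^1_0(0, 6) means a(u, u) ≥ α ||u||_{H^1}² for every u ∈ H^1_0.
The interval has length L = 6, and Poincaré/coercivity depend only on L. Here a(u, u) = ∫(u')² + (-1/7)·∫u².
Here c = -1/7 < 0 with |c| < (π/L)² = π^2/36, so coercivity still holds. The condition a(u,u) ≥ α||u||_{H^1}² reads (1−α)∫(u')² ≥ (α−c)∫u². Any admissible α is ≤ 1 (rapidly oscillating u have ∫u²/∫(u')² → 0), and α = 1 would force 0 ≥ (1−c)∫u², impossible since c < 1; so 1−α > 0. By the sharp Poincaré inequality on H^1_0 of an interval of length L, ∫(u')² ≥ (π/L)²∫u² with equality for the first sine mode sin(π(x−x₀)/L) (x₀ the left endpoint), so the inequality holds for all u iff (1−α)(π/L)² ≥ α − c, i.e. α ≤ ((π/L)² + c)/((π/L)² + 1) = (1 + c(L/π)²)/(1 + (L/π)²). (Direct route, valid since c ≤ 0: Poincaré gives c∫u² ≥ c(L/π)²∫(u')², so a(u,u) ≥ (1 + c(L/π)²)∫(u')², while ||u||_{H^1}² ≤ (1 + (L/π)²)∫(u')²; dividing yields the same α.) With (π/L)² = π^2/36 and c = -1/7, the largest admissible constant is α = ((π/L)² + c)/((π/L)² + 1).
Simplifying, α = (-36/7 + π^2)/(π^2 + 36).


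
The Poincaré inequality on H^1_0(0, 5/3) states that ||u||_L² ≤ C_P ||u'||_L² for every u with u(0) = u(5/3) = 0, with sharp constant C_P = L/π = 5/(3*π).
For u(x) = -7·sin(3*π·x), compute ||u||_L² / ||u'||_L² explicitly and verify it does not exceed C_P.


||u||_L² / ||u'||_L² = 1/(3*π) < C_P = 5/(3*π).

u(x) = -7·sin(3*π·x), so u'(x) = -21*π*cos(3*π*x).
Writing u(x) = A·sin(kπx/L) with A = -7 and k = 5, use ∫_0^L sin²(kπx/L) dx = L/2 and ∫_0^L cos²(kπx/L) dx = L/2.
u² = 49·sin²(3*π·x) and (u')² = 441*π^2·cos²(3*π·x), and each of sin², cos² integrates to L/2 = 5/6 over (0, 5/3).
∫_0^5/3 u² dx = 245/6, so ||u||_L² = 7*sqrt(30)/6.
∫_0^5/3 (u')² dx = 735*π^2/2, so ||u'||_L² = 7*sqrt(30)*π/2.
Ratio ||u||_L² / ||u'||_L² = 1/(3*π).
Sharp Poincaré constant on H^1_0(0, 5/3) is C_P = L/π = 5/(3*π), achieved by sin(3*π/5·x).
This is the k = 5 harmonic; the ratio L/(kπ) is strictly less than C_P = L/π, consistent with the sharp inequality ||u||_L² ≤ C_P ||u'||_L².


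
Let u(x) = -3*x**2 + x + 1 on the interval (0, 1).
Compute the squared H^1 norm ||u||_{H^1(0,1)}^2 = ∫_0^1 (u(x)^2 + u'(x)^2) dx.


||u||_{H^1}^2 = 229/30

The H^1 norm (squared) on an interval (0, L) is
  ||u||_{H^1}^2 = ∫_0^L u(x)^2 dx + ∫_0^L u'(x)^2 dx.
Compute u'(x) = 1 - 6*x.
Then u(x)^2 = 9*x**4 - 6*x**3 - 5*x**2 + 2*x + 1 and u'(x)^2 = 36*x**2 - 12*x + 1.
Integrate each monomial from 0 to 1 using ∫_0^1 c·x^n dx = c·1^(n+1)/(n+1):
  ∫_0^1 u(x)^2 dx = ∫_0^1 (9*x^4 - 6*x^3 - 5*x^2 + 2*x + 1) dx. Term by term:
    ∫_0^1 9*x^4 dx = 9/5;  ∫_0^1 -6*x^3 dx = -3/2;  ∫_0^1 -5*x^2 dx = -5/3;
    ∫_0^1 2*x dx = 1;  ∫_0^1 1 dx = 1.
  Sum: 9/5 − 3/2 − 5/3 + 1 + 1 = 19/30.
  ∫_0^1 u'(x)^2 dx = ∫_0^1 (36*x^2 - 12*x + 1) dx. Term by term:
    ∫_0^1 36*x^2 dx = 12;  ∫_0^1 -12*x dx = -6;  ∫_0^1 1 dx = 1.
  Sum: 12 − 6 + 1 = 7.
Adding: ||u||_{H^1}^2 = 19/30 + 7 = 229/30.


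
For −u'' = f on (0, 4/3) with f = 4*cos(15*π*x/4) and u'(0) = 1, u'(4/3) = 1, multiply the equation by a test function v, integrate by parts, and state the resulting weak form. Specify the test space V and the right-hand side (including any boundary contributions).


V = H^1(0, 4/3) (v unrestricted at boundary; u is determined up to an additive constant); weak form: ∫_0^4/3 u'v' dx = ∫_0^4/3 (4*cos(15*π*x/4)) v dx + v(4/3) − v(0) for all v ∈ V.

Multiply both sides by a test function v and integrate from 0 to 4/3:
  ∫_0^4/3 −u''(x) v(x) dx = ∫_0^4/3 f(x) v(x) dx.
Integrate the LHS by parts once:
  ∫_0^4/3 −u'' v dx = −[u'(x) v(x)]_0^4/3 + ∫_0^4/3 u'(x) v'(x) dx.
Thus ∫_0^4/3 u'(x) v'(x) dx = ∫_0^4/3 f(x) v(x) dx + [u'(x) v(x)]_0^4/3.
Choose V so that boundary terms are either known or forced to vanish.
u has inhomogeneous Neumann u'(0) = 1, u'(4/3) = 1. [u' v]_0^4/3 = (1)·v(4/3) − (1)·v(0) = v(4/3) − v(0). Take V = H^1(0, 4/3); boundary term becomes part of RHS.
Weak formulation: find u (satisfying any essential BC) such that ∫_0^4/3 u'(x) v'(x) dx = ∫_0^4/3 f v dx + v(4/3) − v(0) for all v ∈ V (Neumann data are natural BCs: they enter the RHS as boundary terms).
Substituting f(x) = 4*cos(15*π*x/4), the right-hand side is ∫_0^4/3 (4*cos(15*π*x/4)) v dx + v(4/3) − v(0).
Compatibility check (pure Neumann): taking v ≡ 1 ∈ V gives 0 = ∫_0^4/3 f dx + (1) − (1), i.e. ∫_0^4/3 f dx must equal u'(0) − u'(4/3) = 0. Indeed ∫_0^4/3 (4*cos(15*π*x/4)) dx = 0, so the data are compatible. The solution is then unique only up to an additive constant (fix it e.g. by requiring ∫_0^4/3 u dx = 0).


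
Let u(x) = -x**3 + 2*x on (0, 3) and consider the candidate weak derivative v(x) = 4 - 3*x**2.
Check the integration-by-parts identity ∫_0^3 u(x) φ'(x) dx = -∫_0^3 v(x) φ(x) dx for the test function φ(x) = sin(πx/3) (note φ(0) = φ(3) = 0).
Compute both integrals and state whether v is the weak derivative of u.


LHS = -324/π^3 + 69/π, RHS = -324/π^3 + 57/π. No, v is not the weak derivative of u.

u(x) = -x**3 + 2*x, classical derivative u'(x) = 2 - 3*x**2.
φ(x) = sin(πx/3), so φ'(x) = π*cos(π*x/3)/3.
Note φ(0) = φ(3) = 0, so the boundary term u·φ vanishes.
LHS = ∫_0^3 u(x) φ'(x) dx = ∫_0^3 (-π*x^3*cos(π*x/3)/3 + 2*π*x*cos(π*x/3)/3) dx. Term by term:
  ∫_0^3 -π*x^3*cos(π*x/3)/3 dx = -324/π^3 + 81/π;  ∫_0^3 2*π*x*cos(π*x/3)/3 dx = -12/π.
Sum: -324/π^3 + 81/π − 12/π = -324/π^3 + 69/π.
So LHS = -324/π^3 + 69/π.
∫_0^3 v(x) φ(x) dx = ∫_0^3 (-3*x^2*sin(π*x/3) + 4*sin(π*x/3)) dx. Term by term:
  ∫_0^3 4*sin(π*x/3) dx = 24/π;  ∫_0^3 -3*x^2*sin(π*x/3) dx = -81/π + 324/π^3.
Sum: 24/π + -81/π + 324/π^3 = -57/π + 324/π^3.
So RHS = -∫_0^3 v(x) φ(x) dx = -324/π^3 + 57/π.
LHS − RHS = 12/π ≠ 0, so the identity fails.
(For a valid weak derivative the identity must hold for EVERY test function, in particular this one. The failure shows v is NOT the weak derivative of u.)
Correct weak derivative would be u'(x) = 2 - 3*x**2.


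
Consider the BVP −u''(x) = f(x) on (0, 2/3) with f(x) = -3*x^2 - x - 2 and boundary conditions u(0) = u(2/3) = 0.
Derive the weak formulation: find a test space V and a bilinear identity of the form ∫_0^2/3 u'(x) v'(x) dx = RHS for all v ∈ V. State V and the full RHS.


V = H^1_0(0, 2/3) (so v(0) = v(2/3) = 0); weak form: ∫_0^2/3 u'v' dx = ∫_0^2/3 (-3*x^2 - x - 2) v dx for all v ∈ V.

Multiply both sides by a test function v and integrate from 0 to 2/3:
  ∫_0^2/3 −u''(x) v(x) dx = ∫_0^2/3 f(x) v(x) dx.
Integrate the LHS by parts once:
  ∫_0^2/3 −u'' v dx = −[u'(x) v(x)]_0^2/3 + ∫_0^2/3 u'(x) v'(x) dx.
Thus ∫_0^2/3 u'(x) v'(x) dx = ∫_0^2/3 f(x) v(x) dx + [u'(x) v(x)]_0^2/3.
Choose V so that boundary terms are either known or forced to vanish.
u is Dirichlet: u(0) = u(2/3) = 0. Let V = H^1_0(0, 2/3); then v(0) = v(2/3) = 0, and [u' v]_0^2/3 = 0.
Weak formulation: find u (satisfying any essential BC) such that ∫_0^2/3 u'(x) v'(x) dx = ∫_0^2/3 f v dx for all v ∈ V.
Substituting f(x) = -3*x^2 - x - 2, the right-hand side is ∫_0^2/3 (-3*x^2 - x - 2) v dx.


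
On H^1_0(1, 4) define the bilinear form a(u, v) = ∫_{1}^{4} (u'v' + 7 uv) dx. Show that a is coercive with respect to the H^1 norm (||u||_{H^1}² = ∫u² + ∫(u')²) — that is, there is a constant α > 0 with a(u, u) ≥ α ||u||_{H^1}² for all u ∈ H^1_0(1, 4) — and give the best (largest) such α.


α = 1

Coercivity of a(·,·) on H^1_0(1, 4) means a(u, u) ≥ α ||u||_{H^1}² for every u ∈ H^1_0.
The interval has length L = 3, and Poincaré/coercivity depend only on L. Here a(u, u) = ∫(u')² + (7)·∫u².
Here c = 7 ≥ 1, so a(u,u) = ∫(u')² + c∫u² ≥ ∫(u')² + ∫u² = ||u||_{H^1}², i.e. α = 1 works. No larger α is possible: a(u,u) ≥ α||u||_{H^1}² means (1−α)∫(u')² ≥ (α−c)∫u², and for the modes u_n = sin(nπ(x−x₀)/L) (x₀ the left endpoint) one has ∫u_n²/∫(u_n')² = (L/(nπ))² → 0, so a(u_n,u_n)/||u_n||_{H^1}² → 1. Hence the optimal constant is α = 1.
Therefore α = 1.


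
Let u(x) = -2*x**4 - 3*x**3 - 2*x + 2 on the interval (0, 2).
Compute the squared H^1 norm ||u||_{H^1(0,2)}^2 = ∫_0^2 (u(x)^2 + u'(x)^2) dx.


||u||_{H^1}^2 = 270800/63

The H^1 norm (squared) on an interval (0, L) is
  ||u||_{H^1}^2 = ∫_0^L u(x)^2 dx + ∫_0^L u'(x)^2 dx.
Compute u'(x) = -8*x**3 - 9*x**2 - 2.
Then u(x)^2 = 4*x**8 + 12*x**7 + 9*x**6 + 8*x**5 + 4*x**4 - 12*x**3 + 4*x**2 - 8*x + 4 and u'(x)^2 = 64*x**6 + 144*x**5 + 81*x**4 + 32*x**3 + 36*x**2 + 4.
Integrate each monomial from 0 to 2 using ∫_0^2 c·x^n dx = c·2^(n+1)/(n+1):
  ∫_0^2 u(x)^2 dx = ∫_0^2 (4*x^8 + 12*x^7 + 9*x^6 + 8*x^5 + 4*x^4 - 12*x^3 + 4*x^2 - 8*x + 4) dx. Term by term:
    ∫_0^2 4*x^8 dx = 2048/9;  ∫_0^2 12*x^7 dx = 384;  ∫_0^2 9*x^6 dx = 1152/7;
    ∫_0^2 8*x^5 dx = 256/3;  ∫_0^2 4*x^4 dx = 128/5;  ∫_0^2 -12*x^3 dx = -48;
    ∫_0^2 4*x^2 dx = 32/3;  ∫_0^2 -8*x dx = -16;  ∫_0^2 4 dx = 8.
  Sum: 2048/9 + 384 + 1152/7 + 256/3 + 128/5 − 48 + 32/3 − 16 + 8 = 265144/315.
  ∫_0^2 u'(x)^2 dx = ∫_0^2 (64*x^6 + 144*x^5 + 81*x^4 + 32*x^3 + 36*x^2 + 4) dx. Term by term:
    ∫_0^2 64*x^6 dx = 8192/7;  ∫_0^2 144*x^5 dx = 1536;  ∫_0^2 81*x^4 dx = 2592/5;
    ∫_0^2 32*x^3 dx = 128;  ∫_0^2 36*x^2 dx = 96;  ∫_0^2 4 dx = 8.
  Sum: 8192/7 + 1536 + 2592/5 + 128 + 96 + 8 = 120984/35.
Adding: ||u||_{H^1}^2 = 265144/315 + 120984/35 = 270800/63.
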